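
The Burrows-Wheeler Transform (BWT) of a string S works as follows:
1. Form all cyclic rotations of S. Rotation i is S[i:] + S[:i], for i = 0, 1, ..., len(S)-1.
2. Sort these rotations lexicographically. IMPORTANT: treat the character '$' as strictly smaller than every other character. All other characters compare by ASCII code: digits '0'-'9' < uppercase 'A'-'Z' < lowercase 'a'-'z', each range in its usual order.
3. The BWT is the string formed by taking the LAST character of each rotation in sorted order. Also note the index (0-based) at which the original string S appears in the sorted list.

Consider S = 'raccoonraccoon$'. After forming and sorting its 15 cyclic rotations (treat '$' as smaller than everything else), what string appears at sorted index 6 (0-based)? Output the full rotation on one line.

Answer: coonraccoon$rac

Derivation:
All 15 rotations (rotation i = S[i:]+S[:i]):
  rot[0] = raccoonraccoon$
  rot[1] = accoonraccoon$r
  rot[2] = ccoonraccoon$ra
  rot[3] = coonraccoon$rac
  rot[4] = oonraccoon$racc
  rot[5] = onraccoon$racco
  rot[6] = nraccoon$raccoo
  rot[7] = raccoon$raccoon
  rot[8] = accoon$raccoonr
  rot[9] = ccoon$raccoonra
  rot[10] = coon$raccoonrac
  rot[11] = oon$raccoonracc
  rot[12] = on$raccoonracco
  rot[13] = n$raccoonraccoo
  rot[14] = $raccoonraccoon
Sorted (with $ < everything):
  sorted[0] = $raccoonraccoon
  sorted[1] = accoon$raccoonr
  sorted[2] = accoonraccoon$r
  sorted[3] = ccoon$raccoonra
  sorted[4] = ccoonraccoon$ra
  sorted[5] = coon$raccoonrac
  sorted[6] = coonraccoon$rac
  sorted[7] = n$raccoonraccoo
  sorted[8] = nraccoon$raccoo
  sorted[9] = on$raccoonracco
  sorted[10] = onraccoon$racco
  sorted[11] = oon$raccoonracc
  sorted[12] = oonraccoon$racc
  sorted[13] = raccoon$raccoon
  sorted[14] = raccoonraccoon$
sorted[6] = coonraccoon$rac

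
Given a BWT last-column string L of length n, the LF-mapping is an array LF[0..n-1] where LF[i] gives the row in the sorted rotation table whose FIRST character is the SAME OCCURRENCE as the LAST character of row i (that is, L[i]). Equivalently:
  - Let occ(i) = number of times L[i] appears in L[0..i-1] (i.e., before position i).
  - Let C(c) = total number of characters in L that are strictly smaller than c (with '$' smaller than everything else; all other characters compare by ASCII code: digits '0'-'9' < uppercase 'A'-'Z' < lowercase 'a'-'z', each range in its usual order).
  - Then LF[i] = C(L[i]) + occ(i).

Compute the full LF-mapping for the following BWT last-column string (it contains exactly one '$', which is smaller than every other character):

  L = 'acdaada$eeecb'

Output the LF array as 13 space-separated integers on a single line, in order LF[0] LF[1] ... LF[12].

Answer: 1 6 8 2 3 9 4 0 10 11 12 7 5

Derivation:
Char counts: '$':1, 'a':4, 'b':1, 'c':2, 'd':2, 'e':3
C (first-col start): C('$')=0, C('a')=1, C('b')=5, C('c')=6, C('d')=8, C('e')=10
L[0]='a': occ=0, LF[0]=C('a')+0=1+0=1
L[1]='c': occ=0, LF[1]=C('c')+0=6+0=6
L[2]='d': occ=0, LF[2]=C('d')+0=8+0=8
L[3]='a': occ=1, LF[3]=C('a')+1=1+1=2
L[4]='a': occ=2, LF[4]=C('a')+2=1+2=3
L[5]='d': occ=1, LF[5]=C('d')+1=8+1=9
L[6]='a': occ=3, LF[6]=C('a')+3=1+3=4
L[7]='$': occ=0, LF[7]=C('$')+0=0+0=0
L[8]='e': occ=0, LF[8]=C('e')+0=10+0=10
L[9]='e': occ=1, LF[9]=C('e')+1=10+1=11
L[10]='e': occ=2, LF[10]=C('e')+2=10+2=12
L[11]='c': occ=1, LF[11]=C('c')+1=6+1=7
L[12]='b': occ=0, LF[12]=C('b')+0=5+0=5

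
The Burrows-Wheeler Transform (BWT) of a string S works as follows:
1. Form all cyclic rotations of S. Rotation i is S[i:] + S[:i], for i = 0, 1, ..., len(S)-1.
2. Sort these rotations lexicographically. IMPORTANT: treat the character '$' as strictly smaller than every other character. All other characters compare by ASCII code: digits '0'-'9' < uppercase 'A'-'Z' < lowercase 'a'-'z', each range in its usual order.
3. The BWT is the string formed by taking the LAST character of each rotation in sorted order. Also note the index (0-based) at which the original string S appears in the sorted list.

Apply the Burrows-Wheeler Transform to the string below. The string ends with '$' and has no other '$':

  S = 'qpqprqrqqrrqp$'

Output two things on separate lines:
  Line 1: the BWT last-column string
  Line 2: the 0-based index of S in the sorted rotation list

All 14 rotations (rotation i = S[i:]+S[:i]):
  rot[0] = qpqprqrqqrrqp$
  rot[1] = pqprqrqqrrqp$q
  rot[2] = qprqrqqrrqp$qp
  rot[3] = prqrqqrrqp$qpq
  rot[4] = rqrqqrrqp$qpqp
  rot[5] = qrqqrrqp$qpqpr
  rot[6] = rqqrrqp$qpqprq
  rot[7] = qqrrqp$qpqprqr
  rot[8] = qrrqp$qpqprqrq
  rot[9] = rrqp$qpqprqrqq
  rot[10] = rqp$qpqprqrqqr
  rot[11] = qp$qpqprqrqqrr
  rot[12] = p$qpqprqrqqrrq
  rot[13] = $qpqprqrqqrrqp
Sorted (with $ < everything):
  sorted[0] = $qpqprqrqqrrqp  (last char: 'p')
  sorted[1] = p$qpqprqrqqrrq  (last char: 'q')
  sorted[2] = pqprqrqqrrqp$q  (last char: 'q')
  sorted[3] = prqrqqrrqp$qpq  (last char: 'q')
  sorted[4] = qp$qpqprqrqqrr  (last char: 'r')
  sorted[5] = qpqprqrqqrrqp$  (last char: '$')
  sorted[6] = qprqrqqrrqp$qp  (last char: 'p')
  sorted[7] = qqrrqp$qpqprqr  (last char: 'r')
  sorted[8] = qrqqrrqp$qpqpr  (last char: 'r')
  sorted[9] = qrrqp$qpqprqrq  (last char: 'q')
  sorted[10] = rqp$qpqprqrqqr  (last char: 'r')
  sorted[11] = rqqrrqp$qpqprq  (last char: 'q')
  sorted[12] = rqrqqrrqp$qpqp  (last char: 'p')
  sorted[13] = rrqp$qpqprqrqq  (last char: 'q')
Last column: pqqqr$prrqrqpq
Original string S is at sorted index 5

Answer: pqqqr$prrqrqpq
5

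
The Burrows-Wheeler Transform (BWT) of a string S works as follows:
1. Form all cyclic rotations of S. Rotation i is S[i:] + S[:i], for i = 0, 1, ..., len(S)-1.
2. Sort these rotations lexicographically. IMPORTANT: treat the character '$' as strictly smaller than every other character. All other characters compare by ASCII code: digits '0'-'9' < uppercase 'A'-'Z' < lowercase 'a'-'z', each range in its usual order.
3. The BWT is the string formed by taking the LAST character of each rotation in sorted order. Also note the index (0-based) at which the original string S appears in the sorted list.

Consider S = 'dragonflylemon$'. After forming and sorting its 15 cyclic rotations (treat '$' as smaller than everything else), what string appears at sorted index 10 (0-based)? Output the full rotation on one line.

All 15 rotations (rotation i = S[i:]+S[:i]):
  rot[0] = dragonflylemon$
  rot[1] = ragonflylemon$d
  rot[2] = agonflylemon$dr
  rot[3] = gonflylemon$dra
  rot[4] = onflylemon$drag
  rot[5] = nflylemon$drago
  rot[6] = flylemon$dragon
  rot[7] = lylemon$dragonf
  rot[8] = ylemon$dragonfl
  rot[9] = lemon$dragonfly
  rot[10] = emon$dragonflyl
  rot[11] = mon$dragonflyle
  rot[12] = on$dragonflylem
  rot[13] = n$dragonflylemo
  rot[14] = $dragonflylemon
Sorted (with $ < everything):
  sorted[0] = $dragonflylemon
  sorted[1] = agonflylemon$dr
  sorted[2] = dragonflylemon$
  sorted[3] = emon$dragonflyl
  sorted[4] = flylemon$dragon
  sorted[5] = gonflylemon$dra
  sorted[6] = lemon$dragonfly
  sorted[7] = lylemon$dragonf
  sorted[8] = mon$dragonflyle
  sorted[9] = n$dragonflylemo
  sorted[10] = nflylemon$drago
  sorted[11] = on$dragonflylem
  sorted[12] = onflylemon$drag
  sorted[13] = ragonflylemon$d
  sorted[14] = ylemon$dragonfl
sorted[10] = nflylemon$drago

Answer: nflylemon$drago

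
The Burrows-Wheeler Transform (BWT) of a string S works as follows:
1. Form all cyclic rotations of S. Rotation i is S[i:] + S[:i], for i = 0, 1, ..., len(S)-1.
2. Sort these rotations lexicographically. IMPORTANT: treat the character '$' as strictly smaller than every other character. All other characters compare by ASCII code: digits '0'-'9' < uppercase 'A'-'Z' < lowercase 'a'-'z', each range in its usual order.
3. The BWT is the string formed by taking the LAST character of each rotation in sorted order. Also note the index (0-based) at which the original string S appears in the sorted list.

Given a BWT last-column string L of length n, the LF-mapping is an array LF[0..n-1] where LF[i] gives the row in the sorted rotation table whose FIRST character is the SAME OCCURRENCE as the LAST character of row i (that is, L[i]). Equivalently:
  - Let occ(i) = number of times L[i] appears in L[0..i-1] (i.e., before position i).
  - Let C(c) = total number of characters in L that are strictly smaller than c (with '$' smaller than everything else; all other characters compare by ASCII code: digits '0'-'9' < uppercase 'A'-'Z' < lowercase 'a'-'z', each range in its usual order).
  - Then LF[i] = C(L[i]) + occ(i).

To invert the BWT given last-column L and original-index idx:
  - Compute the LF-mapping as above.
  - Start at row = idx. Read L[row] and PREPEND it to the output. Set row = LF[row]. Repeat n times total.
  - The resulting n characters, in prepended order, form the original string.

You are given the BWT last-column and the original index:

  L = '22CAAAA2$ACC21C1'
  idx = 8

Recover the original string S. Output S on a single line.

Answer: A21CA2C1CCAA2A2$

Derivation:
LF mapping: 3 4 12 7 8 9 10 5 0 11 13 14 6 1 15 2
Walk LF starting at row 8, prepending L[row]:
  step 1: row=8, L[8]='$', prepend. Next row=LF[8]=0
  step 2: row=0, L[0]='2', prepend. Next row=LF[0]=3
  step 3: row=3, L[3]='A', prepend. Next row=LF[3]=7
  step 4: row=7, L[7]='2', prepend. Next row=LF[7]=5
  step 5: row=5, L[5]='A', prepend. Next row=LF[5]=9
  step 6: row=9, L[9]='A', prepend. Next row=LF[9]=11
  step 7: row=11, L[11]='C', prepend. Next row=LF[11]=14
  step 8: row=14, L[14]='C', prepend. Next row=LF[14]=15
  step 9: row=15, L[15]='1', prepend. Next row=LF[15]=2
  step 10: row=2, L[2]='C', prepend. Next row=LF[2]=12
  step 11: row=12, L[12]='2', prepend. Next row=LF[12]=6
  step 12: row=6, L[6]='A', prepend. Next row=LF[6]=10
  step 13: row=10, L[10]='C', prepend. Next row=LF[10]=13
  step 14: row=13, L[13]='1', prepend. Next row=LF[13]=1
  step 15: row=1, L[1]='2', prepend. Next row=LF[1]=4
  step 16: row=4, L[4]='A', prepend. Next row=LF[4]=8
Reversed output: A21CA2C1CCAA2A2$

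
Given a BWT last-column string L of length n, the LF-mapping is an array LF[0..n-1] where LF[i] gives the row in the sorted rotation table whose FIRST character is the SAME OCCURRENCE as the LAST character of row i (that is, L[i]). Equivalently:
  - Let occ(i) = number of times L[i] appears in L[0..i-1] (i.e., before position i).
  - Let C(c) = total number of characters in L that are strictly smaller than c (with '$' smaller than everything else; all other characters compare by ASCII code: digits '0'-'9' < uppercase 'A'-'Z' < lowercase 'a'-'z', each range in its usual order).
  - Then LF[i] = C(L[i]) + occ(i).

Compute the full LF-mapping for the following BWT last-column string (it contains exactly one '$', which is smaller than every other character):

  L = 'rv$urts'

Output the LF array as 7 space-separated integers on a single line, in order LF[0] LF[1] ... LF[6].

Answer: 1 6 0 5 2 4 3

Derivation:
Char counts: '$':1, 'r':2, 's':1, 't':1, 'u':1, 'v':1
C (first-col start): C('$')=0, C('r')=1, C('s')=3, C('t')=4, C('u')=5, C('v')=6
L[0]='r': occ=0, LF[0]=C('r')+0=1+0=1
L[1]='v': occ=0, LF[1]=C('v')+0=6+0=6
L[2]='$': occ=0, LF[2]=C('$')+0=0+0=0
L[3]='u': occ=0, LF[3]=C('u')+0=5+0=5
L[4]='r': occ=1, LF[4]=C('r')+1=1+1=2
L[5]='t': occ=0, LF[5]=C('t')+0=4+0=4
L[6]='s': occ=0, LF[6]=C('s')+0=3+0=3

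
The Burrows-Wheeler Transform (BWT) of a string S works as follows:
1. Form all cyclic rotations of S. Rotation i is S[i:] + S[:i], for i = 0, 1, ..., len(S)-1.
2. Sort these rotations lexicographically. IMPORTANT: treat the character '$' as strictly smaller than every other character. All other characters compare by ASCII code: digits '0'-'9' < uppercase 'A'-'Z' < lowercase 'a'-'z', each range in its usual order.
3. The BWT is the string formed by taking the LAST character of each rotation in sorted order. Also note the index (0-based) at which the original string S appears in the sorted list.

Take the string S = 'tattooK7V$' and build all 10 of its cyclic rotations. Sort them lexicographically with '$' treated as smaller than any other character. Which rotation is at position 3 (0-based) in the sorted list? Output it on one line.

Answer: V$tattooK7

Derivation:
All 10 rotations (rotation i = S[i:]+S[:i]):
  rot[0] = tattooK7V$
  rot[1] = attooK7V$t
  rot[2] = ttooK7V$ta
  rot[3] = tooK7V$tat
  rot[4] = ooK7V$tatt
  rot[5] = oK7V$tatto
  rot[6] = K7V$tattoo
  rot[7] = 7V$tattooK
  rot[8] = V$tattooK7
  rot[9] = $tattooK7V
Sorted (with $ < everything):
  sorted[0] = $tattooK7V
  sorted[1] = 7V$tattooK
  sorted[2] = K7V$tattoo
  sorted[3] = V$tattooK7
  sorted[4] = attooK7V$t
  sorted[5] = oK7V$tatto
  sorted[6] = ooK7V$tatt
  sorted[7] = tattooK7V$
  sorted[8] = tooK7V$tat
  sorted[9] = ttooK7V$ta
sorted[3] = V$tattooK7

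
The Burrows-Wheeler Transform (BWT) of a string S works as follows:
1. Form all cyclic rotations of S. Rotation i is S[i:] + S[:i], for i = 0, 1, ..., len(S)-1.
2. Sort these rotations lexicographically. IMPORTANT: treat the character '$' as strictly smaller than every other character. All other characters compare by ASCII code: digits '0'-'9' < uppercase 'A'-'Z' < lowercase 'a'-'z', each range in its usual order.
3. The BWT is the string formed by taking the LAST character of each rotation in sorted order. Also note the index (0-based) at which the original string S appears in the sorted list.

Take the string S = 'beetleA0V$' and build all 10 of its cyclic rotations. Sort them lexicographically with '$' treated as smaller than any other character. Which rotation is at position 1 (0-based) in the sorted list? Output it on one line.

Answer: 0V$beetleA

Derivation:
All 10 rotations (rotation i = S[i:]+S[:i]):
  rot[0] = beetleA0V$
  rot[1] = eetleA0V$b
  rot[2] = etleA0V$be
  rot[3] = tleA0V$bee
  rot[4] = leA0V$beet
  rot[5] = eA0V$beetl
  rot[6] = A0V$beetle
  rot[7] = 0V$beetleA
  rot[8] = V$beetleA0
  rot[9] = $beetleA0V
Sorted (with $ < everything):
  sorted[0] = $beetleA0V
  sorted[1] = 0V$beetleA
  sorted[2] = A0V$beetle
  sorted[3] = V$beetleA0
  sorted[4] = beetleA0V$
  sorted[5] = eA0V$beetl
  sorted[6] = eetleA0V$b
  sorted[7] = etleA0V$be
  sorted[8] = leA0V$beet
  sorted[9] = tleA0V$bee
sorted[1] = 0V$beetleA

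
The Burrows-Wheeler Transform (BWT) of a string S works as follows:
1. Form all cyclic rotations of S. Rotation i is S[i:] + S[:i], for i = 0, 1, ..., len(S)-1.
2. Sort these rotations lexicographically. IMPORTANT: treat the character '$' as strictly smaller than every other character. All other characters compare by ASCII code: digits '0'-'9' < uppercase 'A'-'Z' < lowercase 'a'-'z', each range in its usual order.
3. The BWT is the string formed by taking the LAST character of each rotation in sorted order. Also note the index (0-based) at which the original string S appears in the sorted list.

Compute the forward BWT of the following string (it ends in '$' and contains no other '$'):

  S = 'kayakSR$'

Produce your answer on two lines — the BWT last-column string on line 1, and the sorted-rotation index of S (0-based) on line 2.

All 8 rotations (rotation i = S[i:]+S[:i]):
  rot[0] = kayakSR$
  rot[1] = ayakSR$k
  rot[2] = yakSR$ka
  rot[3] = akSR$kay
  rot[4] = kSR$kaya
  rot[5] = SR$kayak
  rot[6] = R$kayakS
  rot[7] = $kayakSR
Sorted (with $ < everything):
  sorted[0] = $kayakSR  (last char: 'R')
  sorted[1] = R$kayakS  (last char: 'S')
  sorted[2] = SR$kayak  (last char: 'k')
  sorted[3] = akSR$kay  (last char: 'y')
  sorted[4] = ayakSR$k  (last char: 'k')
  sorted[5] = kSR$kaya  (last char: 'a')
  sorted[6] = kayakSR$  (last char: '$')
  sorted[7] = yakSR$ka  (last char: 'a')
Last column: RSkyka$a
Original string S is at sorted index 6

Answer: RSkyka$a
6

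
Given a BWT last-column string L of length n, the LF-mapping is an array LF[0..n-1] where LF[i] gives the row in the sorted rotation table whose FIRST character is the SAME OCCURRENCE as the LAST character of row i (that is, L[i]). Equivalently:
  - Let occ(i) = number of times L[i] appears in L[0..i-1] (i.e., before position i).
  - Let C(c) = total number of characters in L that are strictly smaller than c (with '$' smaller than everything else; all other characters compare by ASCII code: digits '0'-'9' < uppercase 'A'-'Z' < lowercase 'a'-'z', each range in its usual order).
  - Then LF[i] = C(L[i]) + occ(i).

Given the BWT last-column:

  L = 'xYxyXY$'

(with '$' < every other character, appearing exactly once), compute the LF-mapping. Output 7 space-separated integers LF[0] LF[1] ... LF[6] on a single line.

Answer: 4 2 5 6 1 3 0

Derivation:
Char counts: '$':1, 'X':1, 'Y':2, 'x':2, 'y':1
C (first-col start): C('$')=0, C('X')=1, C('Y')=2, C('x')=4, C('y')=6
L[0]='x': occ=0, LF[0]=C('x')+0=4+0=4
L[1]='Y': occ=0, LF[1]=C('Y')+0=2+0=2
L[2]='x': occ=1, LF[2]=C('x')+1=4+1=5
L[3]='y': occ=0, LF[3]=C('y')+0=6+0=6
L[4]='X': occ=0, LF[4]=C('X')+0=1+0=1
L[5]='Y': occ=1, LF[5]=C('Y')+1=2+1=3
L[6]='$': occ=0, LF[6]=C('$')+0=0+0=0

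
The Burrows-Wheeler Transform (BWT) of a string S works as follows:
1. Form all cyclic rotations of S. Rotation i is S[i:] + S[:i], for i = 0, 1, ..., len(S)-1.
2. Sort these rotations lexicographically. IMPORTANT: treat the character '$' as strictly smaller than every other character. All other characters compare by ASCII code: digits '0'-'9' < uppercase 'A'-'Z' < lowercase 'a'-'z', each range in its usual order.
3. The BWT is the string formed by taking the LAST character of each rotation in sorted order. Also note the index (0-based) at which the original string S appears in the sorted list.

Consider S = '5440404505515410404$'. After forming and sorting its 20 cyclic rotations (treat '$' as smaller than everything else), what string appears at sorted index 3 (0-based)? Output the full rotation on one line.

All 20 rotations (rotation i = S[i:]+S[:i]):
  rot[0] = 5440404505515410404$
  rot[1] = 440404505515410404$5
  rot[2] = 40404505515410404$54
  rot[3] = 0404505515410404$544
  rot[4] = 404505515410404$5440
  rot[5] = 04505515410404$54404
  rot[6] = 4505515410404$544040
  rot[7] = 505515410404$5440404
  rot[8] = 05515410404$54404045
  rot[9] = 5515410404$544040450
  rot[10] = 515410404$5440404505
  rot[11] = 15410404$54404045055
  rot[12] = 5410404$544040450551
  rot[13] = 410404$5440404505515
  rot[14] = 10404$54404045055154
  rot[15] = 0404$544040450551541
  rot[16] = 404$5440404505515410
  rot[17] = 04$54404045055154104
  rot[18] = 4$544040450551541040
  rot[19] = $5440404505515410404
Sorted (with $ < everything):
  sorted[0] = $5440404505515410404
  sorted[1] = 04$54404045055154104
  sorted[2] = 0404$544040450551541
  sorted[3] = 0404505515410404$544
  sorted[4] = 04505515410404$54404
  sorted[5] = 05515410404$54404045
  sorted[6] = 10404$54404045055154
  sorted[7] = 15410404$54404045055
  sorted[8] = 4$544040450551541040
  sorted[9] = 404$5440404505515410
  sorted[10] = 40404505515410404$54
  sorted[11] = 404505515410404$5440
  sorted[12] = 410404$5440404505515
  sorted[13] = 440404505515410404$5
  sorted[14] = 4505515410404$544040
  sorted[15] = 505515410404$5440404
  sorted[16] = 515410404$5440404505
  sorted[17] = 5410404$544040450551
  sorted[18] = 5440404505515410404$
  sorted[19] = 5515410404$544040450
sorted[3] = 0404505515410404$544

Answer: 0404505515410404$544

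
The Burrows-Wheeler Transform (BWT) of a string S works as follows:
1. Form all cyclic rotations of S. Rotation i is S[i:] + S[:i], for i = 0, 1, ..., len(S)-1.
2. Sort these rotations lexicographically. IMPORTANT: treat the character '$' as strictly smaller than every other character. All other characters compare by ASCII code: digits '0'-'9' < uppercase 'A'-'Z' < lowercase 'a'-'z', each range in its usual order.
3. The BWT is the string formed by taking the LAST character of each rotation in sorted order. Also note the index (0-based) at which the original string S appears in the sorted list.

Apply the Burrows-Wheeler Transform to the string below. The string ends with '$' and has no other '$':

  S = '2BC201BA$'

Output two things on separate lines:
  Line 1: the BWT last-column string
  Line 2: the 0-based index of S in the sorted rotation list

Answer: A20C$B12B
4

Derivation:
All 9 rotations (rotation i = S[i:]+S[:i]):
  rot[0] = 2BC201BA$
  rot[1] = BC201BA$2
  rot[2] = C201BA$2B
  rot[3] = 201BA$2BC
  rot[4] = 01BA$2BC2
  rot[5] = 1BA$2BC20
  rot[6] = BA$2BC201
  rot[7] = A$2BC201B
  rot[8] = $2BC201BA
Sorted (with $ < everything):
  sorted[0] = $2BC201BA  (last char: 'A')
  sorted[1] = 01BA$2BC2  (last char: '2')
  sorted[2] = 1BA$2BC20  (last char: '0')
  sorted[3] = 201BA$2BC  (last char: 'C')
  sorted[4] = 2BC201BA$  (last char: '$')
  sorted[5] = A$2BC201B  (last char: 'B')
  sorted[6] = BA$2BC201  (last char: '1')
  sorted[7] = BC201BA$2  (last char: '2')
  sorted[8] = C201BA$2B  (last char: 'B')
Last column: A20C$B12B
Original string S is at sorted index 4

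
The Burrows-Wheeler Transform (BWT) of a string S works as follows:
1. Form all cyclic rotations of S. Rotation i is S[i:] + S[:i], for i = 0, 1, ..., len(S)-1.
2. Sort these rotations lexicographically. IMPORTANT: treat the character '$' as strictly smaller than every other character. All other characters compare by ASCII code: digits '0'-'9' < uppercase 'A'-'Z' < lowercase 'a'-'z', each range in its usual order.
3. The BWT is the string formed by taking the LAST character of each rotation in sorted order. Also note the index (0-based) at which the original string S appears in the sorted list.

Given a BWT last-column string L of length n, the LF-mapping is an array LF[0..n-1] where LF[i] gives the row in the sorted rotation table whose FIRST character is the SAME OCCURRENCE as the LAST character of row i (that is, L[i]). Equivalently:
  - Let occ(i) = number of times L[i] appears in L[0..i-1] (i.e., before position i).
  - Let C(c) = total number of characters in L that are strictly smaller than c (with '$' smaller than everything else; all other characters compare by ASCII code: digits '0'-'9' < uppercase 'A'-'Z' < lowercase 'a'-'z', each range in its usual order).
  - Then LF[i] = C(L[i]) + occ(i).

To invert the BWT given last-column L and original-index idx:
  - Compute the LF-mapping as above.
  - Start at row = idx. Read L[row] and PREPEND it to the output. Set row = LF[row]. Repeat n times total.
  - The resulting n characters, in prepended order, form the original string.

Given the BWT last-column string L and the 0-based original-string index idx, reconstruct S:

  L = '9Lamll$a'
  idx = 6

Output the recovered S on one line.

Answer: llamaL9$

Derivation:
LF mapping: 1 2 3 7 5 6 0 4
Walk LF starting at row 6, prepending L[row]:
  step 1: row=6, L[6]='$', prepend. Next row=LF[6]=0
  step 2: row=0, L[0]='9', prepend. Next row=LF[0]=1
  step 3: row=1, L[1]='L', prepend. Next row=LF[1]=2
  step 4: row=2, L[2]='a', prepend. Next row=LF[2]=3
  step 5: row=3, L[3]='m', prepend. Next row=LF[3]=7
  step 6: row=7, L[7]='a', prepend. Next row=LF[7]=4
  step 7: row=4, L[4]='l', prepend. Next row=LF[4]=5
  step 8: row=5, L[5]='l', prepend. Next row=LF[5]=6
Reversed output: llamaL9$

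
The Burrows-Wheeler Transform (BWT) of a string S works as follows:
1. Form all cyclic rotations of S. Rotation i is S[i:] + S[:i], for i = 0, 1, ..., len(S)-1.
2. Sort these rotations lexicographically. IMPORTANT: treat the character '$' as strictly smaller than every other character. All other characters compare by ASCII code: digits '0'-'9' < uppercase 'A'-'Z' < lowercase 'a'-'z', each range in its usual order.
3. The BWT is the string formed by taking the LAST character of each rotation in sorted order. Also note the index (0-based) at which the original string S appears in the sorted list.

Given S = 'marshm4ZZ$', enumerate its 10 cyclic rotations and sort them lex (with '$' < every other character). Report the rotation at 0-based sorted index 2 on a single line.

Answer: Z$marshm4Z

Derivation:
All 10 rotations (rotation i = S[i:]+S[:i]):
  rot[0] = marshm4ZZ$
  rot[1] = arshm4ZZ$m
  rot[2] = rshm4ZZ$ma
  rot[3] = shm4ZZ$mar
  rot[4] = hm4ZZ$mars
  rot[5] = m4ZZ$marsh
  rot[6] = 4ZZ$marshm
  rot[7] = ZZ$marshm4
  rot[8] = Z$marshm4Z
  rot[9] = $marshm4ZZ
Sorted (with $ < everything):
  sorted[0] = $marshm4ZZ
  sorted[1] = 4ZZ$marshm
  sorted[2] = Z$marshm4Z
  sorted[3] = ZZ$marshm4
  sorted[4] = arshm4ZZ$m
  sorted[5] = hm4ZZ$mars
  sorted[6] = m4ZZ$marsh
  sorted[7] = marshm4ZZ$
  sorted[8] = rshm4ZZ$ma
  sorted[9] = shm4ZZ$mar
sorted[2] = Z$marshm4Z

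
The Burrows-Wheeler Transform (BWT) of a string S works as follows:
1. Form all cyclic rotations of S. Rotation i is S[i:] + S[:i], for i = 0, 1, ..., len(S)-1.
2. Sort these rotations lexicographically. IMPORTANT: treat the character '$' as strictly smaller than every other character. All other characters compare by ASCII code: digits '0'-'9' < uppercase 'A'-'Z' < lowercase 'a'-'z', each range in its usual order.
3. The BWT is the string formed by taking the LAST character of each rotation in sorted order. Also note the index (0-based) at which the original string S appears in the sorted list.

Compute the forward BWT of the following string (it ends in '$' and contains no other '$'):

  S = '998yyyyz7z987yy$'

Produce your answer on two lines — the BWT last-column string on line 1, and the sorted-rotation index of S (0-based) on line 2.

Answer: y8z99z9$y78yyyy7
7

Derivation:
All 16 rotations (rotation i = S[i:]+S[:i]):
  rot[0] = 998yyyyz7z987yy$
  rot[1] = 98yyyyz7z987yy$9
  rot[2] = 8yyyyz7z987yy$99
  rot[3] = yyyyz7z987yy$998
  rot[4] = yyyz7z987yy$998y
  rot[5] = yyz7z987yy$998yy
  rot[6] = yz7z987yy$998yyy
  rot[7] = z7z987yy$998yyyy
  rot[8] = 7z987yy$998yyyyz
  rot[9] = z987yy$998yyyyz7
  rot[10] = 987yy$998yyyyz7z
  rot[11] = 87yy$998yyyyz7z9
  rot[12] = 7yy$998yyyyz7z98
  rot[13] = yy$998yyyyz7z987
  rot[14] = y$998yyyyz7z987y
  rot[15] = $998yyyyz7z987yy
Sorted (with $ < everything):
  sorted[0] = $998yyyyz7z987yy  (last char: 'y')
  sorted[1] = 7yy$998yyyyz7z98  (last char: '8')
  sorted[2] = 7z987yy$998yyyyz  (last char: 'z')
  sorted[3] = 87yy$998yyyyz7z9  (last char: '9')
  sorted[4] = 8yyyyz7z987yy$99  (last char: '9')
  sorted[5] = 987yy$998yyyyz7z  (last char: 'z')
  sorted[6] = 98yyyyz7z987yy$9  (last char: '9')
  sorted[7] = 998yyyyz7z987yy$  (last char: '$')
  sorted[8] = y$998yyyyz7z987y  (last char: 'y')
  sorted[9] = yy$998yyyyz7z987  (last char: '7')
  sorted[10] = yyyyz7z987yy$998  (last char: '8')
  sorted[11] = yyyz7z987yy$998y  (last char: 'y')
  sorted[12] = yyz7z987yy$998yy  (last char: 'y')
  sorted[13] = yz7z987yy$998yyy  (last char: 'y')
  sorted[14] = z7z987yy$998yyyy  (last char: 'y')
  sorted[15] = z987yy$998yyyyz7  (last char: '7')
Last column: y8z99z9$y78yyyy7
Original string S is at sorted index 7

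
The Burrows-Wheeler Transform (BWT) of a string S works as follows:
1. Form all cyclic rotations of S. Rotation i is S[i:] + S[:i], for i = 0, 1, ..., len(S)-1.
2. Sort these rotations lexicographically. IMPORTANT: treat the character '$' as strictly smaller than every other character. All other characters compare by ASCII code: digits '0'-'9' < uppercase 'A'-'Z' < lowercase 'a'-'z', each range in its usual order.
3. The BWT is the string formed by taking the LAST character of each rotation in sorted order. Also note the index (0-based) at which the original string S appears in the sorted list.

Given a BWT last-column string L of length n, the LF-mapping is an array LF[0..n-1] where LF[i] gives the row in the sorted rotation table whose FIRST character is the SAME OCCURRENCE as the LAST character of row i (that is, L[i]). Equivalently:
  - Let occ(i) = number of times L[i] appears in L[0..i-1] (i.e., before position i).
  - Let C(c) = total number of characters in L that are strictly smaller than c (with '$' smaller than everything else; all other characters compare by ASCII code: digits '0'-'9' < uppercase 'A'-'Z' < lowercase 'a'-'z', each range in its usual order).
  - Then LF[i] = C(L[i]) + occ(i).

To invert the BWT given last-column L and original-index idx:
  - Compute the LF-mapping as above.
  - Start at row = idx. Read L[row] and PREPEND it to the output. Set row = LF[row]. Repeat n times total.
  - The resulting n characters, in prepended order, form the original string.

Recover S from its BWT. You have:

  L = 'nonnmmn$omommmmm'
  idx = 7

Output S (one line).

LF mapping: 9 13 10 11 1 2 12 0 14 3 15 4 5 6 7 8
Walk LF starting at row 7, prepending L[row]:
  step 1: row=7, L[7]='$', prepend. Next row=LF[7]=0
  step 2: row=0, L[0]='n', prepend. Next row=LF[0]=9
  step 3: row=9, L[9]='m', prepend. Next row=LF[9]=3
  step 4: row=3, L[3]='n', prepend. Next row=LF[3]=11
  step 5: row=11, L[11]='m', prepend. Next row=LF[11]=4
  step 6: row=4, L[4]='m', prepend. Next row=LF[4]=1
  step 7: row=1, L[1]='o', prepend. Next row=LF[1]=13
  step 8: row=13, L[13]='m', prepend. Next row=LF[13]=6
  step 9: row=6, L[6]='n', prepend. Next row=LF[6]=12
  step 10: row=12, L[12]='m', prepend. Next row=LF[12]=5
  step 11: row=5, L[5]='m', prepend. Next row=LF[5]=2
  step 12: row=2, L[2]='n', prepend. Next row=LF[2]=10
  step 13: row=10, L[10]='o', prepend. Next row=LF[10]=15
  step 14: row=15, L[15]='m', prepend. Next row=LF[15]=8
  step 15: row=8, L[8]='o', prepend. Next row=LF[8]=14
  step 16: row=14, L[14]='m', prepend. Next row=LF[14]=7
Reversed output: momonmmnmommnmn$

Answer: momonmmnmommnmn$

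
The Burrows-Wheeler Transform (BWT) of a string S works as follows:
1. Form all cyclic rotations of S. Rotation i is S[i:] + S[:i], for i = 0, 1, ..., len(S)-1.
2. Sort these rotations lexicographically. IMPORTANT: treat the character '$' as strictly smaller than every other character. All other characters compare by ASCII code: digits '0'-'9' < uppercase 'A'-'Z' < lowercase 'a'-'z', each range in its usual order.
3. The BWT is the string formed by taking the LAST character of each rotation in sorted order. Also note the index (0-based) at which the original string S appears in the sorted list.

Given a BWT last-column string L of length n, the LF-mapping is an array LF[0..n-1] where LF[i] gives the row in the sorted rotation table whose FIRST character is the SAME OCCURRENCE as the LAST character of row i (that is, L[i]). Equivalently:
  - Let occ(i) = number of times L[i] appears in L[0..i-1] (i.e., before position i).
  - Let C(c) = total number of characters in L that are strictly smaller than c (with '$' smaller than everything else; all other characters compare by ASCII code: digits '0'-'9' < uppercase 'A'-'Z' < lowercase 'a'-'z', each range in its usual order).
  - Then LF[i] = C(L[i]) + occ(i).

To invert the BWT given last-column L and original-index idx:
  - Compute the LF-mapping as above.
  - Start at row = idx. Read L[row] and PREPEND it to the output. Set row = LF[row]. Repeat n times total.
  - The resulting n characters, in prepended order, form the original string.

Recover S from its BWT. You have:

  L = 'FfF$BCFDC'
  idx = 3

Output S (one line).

Answer: CfBDFFCF$

Derivation:
LF mapping: 5 8 6 0 1 2 7 4 3
Walk LF starting at row 3, prepending L[row]:
  step 1: row=3, L[3]='$', prepend. Next row=LF[3]=0
  step 2: row=0, L[0]='F', prepend. Next row=LF[0]=5
  step 3: row=5, L[5]='C', prepend. Next row=LF[5]=2
  step 4: row=2, L[2]='F', prepend. Next row=LF[2]=6
  step 5: row=6, L[6]='F', prepend. Next row=LF[6]=7
  step 6: row=7, L[7]='D', prepend. Next row=LF[7]=4
  step 7: row=4, L[4]='B', prepend. Next row=LF[4]=1
  step 8: row=1, L[1]='f', prepend. Next row=LF[1]=8
  step 9: row=8, L[8]='C', prepend. Next row=LF[8]=3
Reversed output: CfBDFFCF$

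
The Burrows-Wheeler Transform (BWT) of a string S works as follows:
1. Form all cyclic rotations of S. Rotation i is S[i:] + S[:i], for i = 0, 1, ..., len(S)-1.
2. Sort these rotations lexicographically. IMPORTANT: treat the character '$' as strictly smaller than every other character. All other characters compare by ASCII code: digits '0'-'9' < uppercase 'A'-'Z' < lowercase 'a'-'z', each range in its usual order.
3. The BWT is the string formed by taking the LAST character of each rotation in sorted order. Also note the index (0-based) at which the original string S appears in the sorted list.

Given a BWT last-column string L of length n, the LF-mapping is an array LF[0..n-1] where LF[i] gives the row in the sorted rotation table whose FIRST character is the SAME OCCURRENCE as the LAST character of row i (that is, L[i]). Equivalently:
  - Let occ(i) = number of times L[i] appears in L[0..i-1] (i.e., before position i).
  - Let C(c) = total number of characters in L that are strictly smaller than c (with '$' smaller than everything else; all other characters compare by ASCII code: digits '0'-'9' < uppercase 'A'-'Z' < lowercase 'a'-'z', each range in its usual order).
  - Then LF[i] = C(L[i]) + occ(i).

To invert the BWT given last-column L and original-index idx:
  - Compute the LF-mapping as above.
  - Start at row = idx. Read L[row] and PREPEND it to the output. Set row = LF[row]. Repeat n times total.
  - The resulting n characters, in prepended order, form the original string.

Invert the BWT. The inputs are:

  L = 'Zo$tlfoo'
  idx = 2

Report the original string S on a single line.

LF mapping: 1 4 0 7 3 2 5 6
Walk LF starting at row 2, prepending L[row]:
  step 1: row=2, L[2]='$', prepend. Next row=LF[2]=0
  step 2: row=0, L[0]='Z', prepend. Next row=LF[0]=1
  step 3: row=1, L[1]='o', prepend. Next row=LF[1]=4
  step 4: row=4, L[4]='l', prepend. Next row=LF[4]=3
  step 5: row=3, L[3]='t', prepend. Next row=LF[3]=7
  step 6: row=7, L[7]='o', prepend. Next row=LF[7]=6
  step 7: row=6, L[6]='o', prepend. Next row=LF[6]=5
  step 8: row=5, L[5]='f', prepend. Next row=LF[5]=2
Reversed output: footloZ$

Answer: footloZ$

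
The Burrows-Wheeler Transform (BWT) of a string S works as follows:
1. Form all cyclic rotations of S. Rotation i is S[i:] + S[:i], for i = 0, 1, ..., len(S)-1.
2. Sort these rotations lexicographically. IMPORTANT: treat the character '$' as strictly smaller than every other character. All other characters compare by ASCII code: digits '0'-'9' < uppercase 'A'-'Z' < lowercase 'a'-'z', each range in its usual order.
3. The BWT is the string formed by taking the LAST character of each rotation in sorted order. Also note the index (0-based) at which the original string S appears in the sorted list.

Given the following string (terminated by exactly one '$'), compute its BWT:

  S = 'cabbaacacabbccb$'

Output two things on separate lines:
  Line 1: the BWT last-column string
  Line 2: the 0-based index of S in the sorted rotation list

All 16 rotations (rotation i = S[i:]+S[:i]):
  rot[0] = cabbaacacabbccb$
  rot[1] = abbaacacabbccb$c
  rot[2] = bbaacacabbccb$ca
  rot[3] = baacacabbccb$cab
  rot[4] = aacacabbccb$cabb
  rot[5] = acacabbccb$cabba
  rot[6] = cacabbccb$cabbaa
  rot[7] = acabbccb$cabbaac
  rot[8] = cabbccb$cabbaaca
  rot[9] = abbccb$cabbaacac
  rot[10] = bbccb$cabbaacaca
  rot[11] = bccb$cabbaacacab
  rot[12] = ccb$cabbaacacabb
  rot[13] = cb$cabbaacacabbc
  rot[14] = b$cabbaacacabbcc
  rot[15] = $cabbaacacabbccb
Sorted (with $ < everything):
  sorted[0] = $cabbaacacabbccb  (last char: 'b')
  sorted[1] = aacacabbccb$cabb  (last char: 'b')
  sorted[2] = abbaacacabbccb$c  (last char: 'c')
  sorted[3] = abbccb$cabbaacac  (last char: 'c')
  sorted[4] = acabbccb$cabbaac  (last char: 'c')
  sorted[5] = acacabbccb$cabba  (last char: 'a')
  sorted[6] = b$cabbaacacabbcc  (last char: 'c')
  sorted[7] = baacacabbccb$cab  (last char: 'b')
  sorted[8] = bbaacacabbccb$ca  (last char: 'a')
  sorted[9] = bbccb$cabbaacaca  (last char: 'a')
  sorted[10] = bccb$cabbaacacab  (last char: 'b')
  sorted[11] = cabbaacacabbccb$  (last char: '$')
  sorted[12] = cabbccb$cabbaaca  (last char: 'a')
  sorted[13] = cacabbccb$cabbaa  (last char: 'a')
  sorted[14] = cb$cabbaacacabbc  (last char: 'c')
  sorted[15] = ccb$cabbaacacabb  (last char: 'b')
Last column: bbcccacbaab$aacb
Original string S is at sorted index 11

Answer: bbcccacbaab$aacb
11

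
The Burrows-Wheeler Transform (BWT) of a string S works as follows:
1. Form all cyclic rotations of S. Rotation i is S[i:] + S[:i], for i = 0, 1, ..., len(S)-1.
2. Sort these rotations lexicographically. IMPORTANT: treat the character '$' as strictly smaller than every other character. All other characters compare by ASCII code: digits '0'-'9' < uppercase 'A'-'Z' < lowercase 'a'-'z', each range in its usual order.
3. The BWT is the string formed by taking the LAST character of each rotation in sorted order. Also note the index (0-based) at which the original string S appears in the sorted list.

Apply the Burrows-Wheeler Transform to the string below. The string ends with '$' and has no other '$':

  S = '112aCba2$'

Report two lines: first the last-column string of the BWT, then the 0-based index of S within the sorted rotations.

All 9 rotations (rotation i = S[i:]+S[:i]):
  rot[0] = 112aCba2$
  rot[1] = 12aCba2$1
  rot[2] = 2aCba2$11
  rot[3] = aCba2$112
  rot[4] = Cba2$112a
  rot[5] = ba2$112aC
  rot[6] = a2$112aCb
  rot[7] = 2$112aCba
  rot[8] = $112aCba2
Sorted (with $ < everything):
  sorted[0] = $112aCba2  (last char: '2')
  sorted[1] = 112aCba2$  (last char: '$')
  sorted[2] = 12aCba2$1  (last char: '1')
  sorted[3] = 2$112aCba  (last char: 'a')
  sorted[4] = 2aCba2$11  (last char: '1')
  sorted[5] = Cba2$112a  (last char: 'a')
  sorted[6] = a2$112aCb  (last char: 'b')
  sorted[7] = aCba2$112  (last char: '2')
  sorted[8] = ba2$112aC  (last char: 'C')
Last column: 2$1a1ab2C
Original string S is at sorted index 1

Answer: 2$1a1ab2C
1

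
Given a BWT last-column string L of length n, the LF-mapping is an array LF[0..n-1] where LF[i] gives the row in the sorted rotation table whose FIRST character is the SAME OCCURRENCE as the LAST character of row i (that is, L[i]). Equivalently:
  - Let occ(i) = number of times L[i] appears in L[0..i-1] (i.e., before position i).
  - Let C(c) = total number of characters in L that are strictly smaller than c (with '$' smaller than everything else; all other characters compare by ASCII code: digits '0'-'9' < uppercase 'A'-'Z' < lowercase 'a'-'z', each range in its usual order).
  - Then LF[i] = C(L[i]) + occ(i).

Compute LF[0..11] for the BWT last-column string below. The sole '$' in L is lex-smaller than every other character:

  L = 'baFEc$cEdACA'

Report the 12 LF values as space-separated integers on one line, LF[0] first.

Char counts: '$':1, 'A':2, 'C':1, 'E':2, 'F':1, 'a':1, 'b':1, 'c':2, 'd':1
C (first-col start): C('$')=0, C('A')=1, C('C')=3, C('E')=4, C('F')=6, C('a')=7, C('b')=8, C('c')=9, C('d')=11
L[0]='b': occ=0, LF[0]=C('b')+0=8+0=8
L[1]='a': occ=0, LF[1]=C('a')+0=7+0=7
L[2]='F': occ=0, LF[2]=C('F')+0=6+0=6
L[3]='E': occ=0, LF[3]=C('E')+0=4+0=4
L[4]='c': occ=0, LF[4]=C('c')+0=9+0=9
L[5]='$': occ=0, LF[5]=C('$')+0=0+0=0
L[6]='c': occ=1, LF[6]=C('c')+1=9+1=10
L[7]='E': occ=1, LF[7]=C('E')+1=4+1=5
L[8]='d': occ=0, LF[8]=C('d')+0=11+0=11
L[9]='A': occ=0, LF[9]=C('A')+0=1+0=1
L[10]='C': occ=0, LF[10]=C('C')+0=3+0=3
L[11]='A': occ=1, LF[11]=C('A')+1=1+1=2

Answer: 8 7 6 4 9 0 10 5 11 1 3 2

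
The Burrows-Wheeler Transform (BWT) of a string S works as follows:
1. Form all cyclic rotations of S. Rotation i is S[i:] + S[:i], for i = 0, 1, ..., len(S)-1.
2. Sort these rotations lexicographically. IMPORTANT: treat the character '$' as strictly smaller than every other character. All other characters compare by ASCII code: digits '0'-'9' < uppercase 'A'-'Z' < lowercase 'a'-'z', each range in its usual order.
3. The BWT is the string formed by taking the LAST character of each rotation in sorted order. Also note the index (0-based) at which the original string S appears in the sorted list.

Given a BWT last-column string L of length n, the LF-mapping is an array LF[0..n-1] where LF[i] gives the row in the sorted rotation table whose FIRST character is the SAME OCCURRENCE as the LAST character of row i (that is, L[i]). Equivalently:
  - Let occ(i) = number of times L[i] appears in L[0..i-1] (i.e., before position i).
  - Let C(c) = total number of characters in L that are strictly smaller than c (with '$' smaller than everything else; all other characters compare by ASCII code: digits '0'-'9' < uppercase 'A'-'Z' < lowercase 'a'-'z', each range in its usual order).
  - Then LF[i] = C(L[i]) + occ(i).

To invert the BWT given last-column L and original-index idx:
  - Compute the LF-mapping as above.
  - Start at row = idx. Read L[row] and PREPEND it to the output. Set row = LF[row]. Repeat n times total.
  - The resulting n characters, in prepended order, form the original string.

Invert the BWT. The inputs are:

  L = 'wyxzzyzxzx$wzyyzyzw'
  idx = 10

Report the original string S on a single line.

Answer: yzxyzxwyzzwzzzyxyw$

Derivation:
LF mapping: 1 7 4 12 13 8 14 5 15 6 0 2 16 9 10 17 11 18 3
Walk LF starting at row 10, prepending L[row]:
  step 1: row=10, L[10]='$', prepend. Next row=LF[10]=0
  step 2: row=0, L[0]='w', prepend. Next row=LF[0]=1
  step 3: row=1, L[1]='y', prepend. Next row=LF[1]=7
  step 4: row=7, L[7]='x', prepend. Next row=LF[7]=5
  step 5: row=5, L[5]='y', prepend. Next row=LF[5]=8
  step 6: row=8, L[8]='z', prepend. Next row=LF[8]=15
  step 7: row=15, L[15]='z', prepend. Next row=LF[15]=17
  step 8: row=17, L[17]='z', prepend. Next row=LF[17]=18
  step 9: row=18, L[18]='w', prepend. Next row=LF[18]=3
  step 10: row=3, L[3]='z', prepend. Next row=LF[3]=12
  step 11: row=12, L[12]='z', prepend. Next row=LF[12]=16
  step 12: row=16, L[16]='y', prepend. Next row=LF[16]=11
  step 13: row=11, L[11]='w', prepend. Next row=LF[11]=2
  step 14: row=2, L[2]='x', prepend. Next row=LF[2]=4
  step 15: row=4, L[4]='z', prepend. Next row=LF[4]=13
  step 16: row=13, L[13]='y', prepend. Next row=LF[13]=9
  step 17: row=9, L[9]='x', prepend. Next row=LF[9]=6
  step 18: row=6, L[6]='z', prepend. Next row=LF[6]=14
  step 19: row=14, L[14]='y', prepend. Next row=LF[14]=10
Reversed output: yzxyzxwyzzwzzzyxyw$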